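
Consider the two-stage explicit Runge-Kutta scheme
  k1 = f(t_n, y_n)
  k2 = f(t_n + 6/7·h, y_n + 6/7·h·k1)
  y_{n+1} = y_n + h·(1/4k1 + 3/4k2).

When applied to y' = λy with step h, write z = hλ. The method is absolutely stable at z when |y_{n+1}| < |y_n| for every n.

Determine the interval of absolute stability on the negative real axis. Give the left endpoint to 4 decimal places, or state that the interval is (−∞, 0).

With y'=λy (z=hλ):
  k1=λy_n ⇒ h·k1=z·y_n;  k2=λ(1+6/7z)y_n ⇒ h·k2=z(1+6/7z)y_n
  y_{n+1}/y_n = 1 + 1/4z + 3/4z(1+6/7z) = 1 + z + 9/14z²
  so R(z) = 1 + z + 9/14z².

Find x<0 with |R(x)|<1.
x=-0.82: |R|=0.6123
R=1: x+9/14x²=0 ⇒ x=−14/9=-1.5556; min R=1−1/(4·9/14)=0.6111>−1
Confirm numerically:
  x=-1.416: |R|=0.87296 <1
  x=-1.338: |R|=0.81287 <1
  x=-0.968: |R|=0.63437 <1
  x=-0.866: |R|=0.61611 <1
  x=-2.118: |R|=1.76581 >1
  x=-1.904: |R|=1.42650 >1
So |R|<1 on (-1.5556, 0).

(-1.5556, 0).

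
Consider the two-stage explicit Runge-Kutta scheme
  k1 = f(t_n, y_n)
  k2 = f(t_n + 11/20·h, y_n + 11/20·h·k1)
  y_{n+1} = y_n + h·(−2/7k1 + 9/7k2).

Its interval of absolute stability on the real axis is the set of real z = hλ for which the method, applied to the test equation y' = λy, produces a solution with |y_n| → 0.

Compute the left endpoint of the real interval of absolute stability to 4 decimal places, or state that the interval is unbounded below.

z* = -1.4141.

On y'=λy, z=hλ:
  k1=λy_n ⇒ h·k1=z·y_n;  k2=λ(1+11/20z)y_n ⇒ h·k2=z(1+11/20z)y_n
  y_{n+1}/y_n = 1 − 2/7z + 9/7z(1+11/20z) = 1 + z + 99/140z²
  R(z) = 1 + z + 99/140z².

Find x<0 with |R(x)|<1.
x=-1.55: |R|=1.1489
R=1: x+99/140x²=0 ⇒ x=−140/99=-1.4141; min R=1−1/(4·99/140)=0.6465>−1
Confirm numerically:
  x=-1.310: |R|=0.90353 <1
  x=-0.736: |R|=0.64706 <1
  x=-0.642: |R|=0.64946 <1
  x=-1.998: |R|=1.82492 >1
  x=-1.916: |R|=1.67996 >1
So |R|<1 on (-1.4141, 0).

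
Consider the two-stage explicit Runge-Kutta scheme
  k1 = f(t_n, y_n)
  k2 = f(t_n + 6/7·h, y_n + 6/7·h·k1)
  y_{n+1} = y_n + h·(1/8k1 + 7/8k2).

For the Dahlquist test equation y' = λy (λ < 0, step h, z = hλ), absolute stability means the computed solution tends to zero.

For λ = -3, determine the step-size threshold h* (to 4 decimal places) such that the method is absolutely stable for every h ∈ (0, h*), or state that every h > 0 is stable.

(-1.3333,0); λ=-3 ⇒ h* = (4/3)/3 = 0.4444.

Set f=λy, z=hλ:
  k1=λy_n ⇒ h·k1=z·y_n;  k2=λ(1+6/7z)y_n ⇒ h·k2=z(1+6/7z)y_n
  y_{n+1}/y_n = 1 + 1/8z + 7/8z(1+6/7z) = 1 + z + 3/4z²
  Hence R(z) = 1 + z + 3/4z².

Find x<0 with |R(x)|<1.
x=-1.04: |R|=0.7712
R=1: x+3/4x²=0 ⇒ x=−4/3=-1.3333; min R=1−1/(4·3/4)=0.6667>−1
Confirm numerically:
  x=-1.184: |R|=0.86739 <1
  x=-0.940: |R|=0.72270 <1
  x=-0.931: |R|=0.71907 <1
  x=-0.579: |R|=0.67243 <1
  x=-1.801: |R|=1.63170 >1
  x=-1.359: |R|=1.02616 >1
  x=-1.358: |R|=1.02512 >1
So |R|<1 on (-1.3333, 0).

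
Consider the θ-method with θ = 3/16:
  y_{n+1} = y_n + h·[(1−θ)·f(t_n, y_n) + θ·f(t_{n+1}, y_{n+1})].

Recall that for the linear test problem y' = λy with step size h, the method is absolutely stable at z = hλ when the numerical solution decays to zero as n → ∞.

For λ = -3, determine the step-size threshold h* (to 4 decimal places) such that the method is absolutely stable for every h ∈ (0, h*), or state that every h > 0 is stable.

(-3.2000,0); λ=-3 ⇒ h* = (16/5)/3 = 1.0667.

Set f=λy, z=hλ:
  y_{n+1} = y_n + z·[13/16·y_n + 3/16·y_{n+1}] ⇒ (1 − 3/16z)y_{n+1} = (1 + 13/16z)y_n
  ⇒ R(z) = (1 + 13/16z)/(1 − 3/16z).

Need |R(x)|<1, x<0.
x=-0.35: |R|=0.6716
R=−1: 1+13/16x = −1+3/16x ⇒ -5/8x=2 ⇒ x=2/(-5/8)=-3.2000
Confirm numerically:
  x=-3.099: |R|=0.96007 <1
  x=-2.947: |R|=0.89815 <1
  x=-2.641: |R|=0.76633 <1
  x=-2.065: |R|=0.48862 <1
  x=-3.622: |R|=1.15708 >1
  x=-3.591: |R|=1.14604 >1
  x=-3.544: |R|=1.12917 >1
Stable set (-3.2000, 0).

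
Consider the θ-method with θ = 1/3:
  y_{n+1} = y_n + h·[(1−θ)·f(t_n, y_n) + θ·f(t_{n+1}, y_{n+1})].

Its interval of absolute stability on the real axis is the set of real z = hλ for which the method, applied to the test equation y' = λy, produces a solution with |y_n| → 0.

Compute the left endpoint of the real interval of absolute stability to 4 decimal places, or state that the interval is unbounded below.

z* = -6.0000.

Test eqn y'=λy, z=hλ:
  y_{n+1} = y_n + z·[2/3·y_n + 1/3·y_{n+1}] ⇒ (1 − 1/3z)y_{n+1} = (1 + 2/3z)y_n
  ⇒ R(z) = (1 + 2/3z)/(1 − 1/3z).

Find x<0 with |R(x)|<1.
x=-0.67: |R|=0.4523
R=−1: 1+2/3x = −1+1/3x ⇒ -1/3x=2 ⇒ x=2/(-1/3)=-6.0000
Confirm numerically:
  x=-5.016: |R|=0.87725 <1
  x=-4.032: |R|=0.72014 <1
  x=-3.138: |R|=0.53372 <1
  x=-2.772: |R|=0.44075 <1
  x=-6.397: |R|=1.04225 >1
  x=-6.028: |R|=1.00310 >1
So |R|<1 on (-6.0000, 0).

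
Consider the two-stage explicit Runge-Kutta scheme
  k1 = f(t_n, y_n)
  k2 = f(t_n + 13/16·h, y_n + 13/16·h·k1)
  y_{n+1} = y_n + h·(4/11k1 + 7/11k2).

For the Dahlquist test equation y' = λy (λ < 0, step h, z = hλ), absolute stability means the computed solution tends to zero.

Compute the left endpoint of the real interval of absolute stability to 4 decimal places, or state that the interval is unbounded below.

With y'=λy (z=hλ):
  k1=λy_n ⇒ h·k1=z·y_n;  k2=λ(1+13/16z)y_n ⇒ h·k2=z(1+13/16z)y_n
  y_{n+1}/y_n = 1 + 4/11z + 7/11z(1+13/16z) = 1 + z + 91/176z²
  so R(z) = 1 + z + 91/176z².

Solve |R(x)|<1 on ℝ⁻.
x=-0.42: |R|=0.6712
R=1: x+91/176x²=0 ⇒ x=−176/91=-1.9341; min R=1−1/(4·91/176)=0.5165>−1
Confirm numerically:
  x=-1.838: |R|=0.90871 <1
  x=-1.688: |R|=0.78524 <1
  x=-0.808: |R|=0.52956 <1
  x=-2.169: |R|=1.26347 >1
  x=-2.074: |R|=1.15006 >1
Stable set (-1.9341, 0).

left endpoint -1.9341.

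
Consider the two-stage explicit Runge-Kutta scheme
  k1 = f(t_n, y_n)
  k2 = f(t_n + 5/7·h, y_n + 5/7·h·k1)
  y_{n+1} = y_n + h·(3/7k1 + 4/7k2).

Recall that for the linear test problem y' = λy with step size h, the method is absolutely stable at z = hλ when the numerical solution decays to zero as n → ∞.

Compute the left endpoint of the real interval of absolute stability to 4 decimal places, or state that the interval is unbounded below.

On y'=λy, z=hλ:
  k1=λy_n ⇒ h·k1=z·y_n;  k2=λ(1+5/7z)y_n ⇒ h·k2=z(1+5/7z)y_n
  y_{n+1}/y_n = 1 + 3/7z + 4/7z(1+5/7z) = 1 + z + 20/49z²
  ⇒ R(z) = 1 + z + 20/49z².

Boundary: |R(x)|=1, x<0.
x=-0.48: |R|=0.6140
R=1: x+20/49x²=0 ⇒ x=−49/20=-2.4500; min R=1−1/(4·20/49)=0.3875>−1
Confirm numerically:
  x=-2.329: |R|=0.88498 <1
  x=-2.102: |R|=0.70143 <1
  x=-2.100: |R|=0.70000 <1
  x=-1.534: |R|=0.42647 <1
  x=-2.716: |R|=1.29488 >1
  x=-2.544: |R|=1.09761 >1
Stable set (-2.4500, 0).

left endpoint -2.4500.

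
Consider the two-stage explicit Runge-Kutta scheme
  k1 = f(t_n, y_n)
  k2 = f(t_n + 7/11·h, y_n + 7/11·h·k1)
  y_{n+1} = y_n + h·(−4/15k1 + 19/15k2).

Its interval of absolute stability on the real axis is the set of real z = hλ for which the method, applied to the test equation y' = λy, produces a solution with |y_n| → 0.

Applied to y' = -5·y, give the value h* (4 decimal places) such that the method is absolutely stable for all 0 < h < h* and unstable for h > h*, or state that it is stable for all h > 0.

(-1.2406,0); λ=-5 ⇒ h* = (165/133)/5 = 0.2481.

Test eqn y'=λy, z=hλ:
  k1=λy_n ⇒ h·k1=z·y_n;  k2=λ(1+7/11z)y_n ⇒ h·k2=z(1+7/11z)y_n
  y_{n+1}/y_n = 1 − 4/15z + 19/15z(1+7/11z) = 1 + z + 133/165z²
  so R(z) = 1 + z + 133/165z².

Solve |R(x)|<1 on ℝ⁻.
x=-1.13: |R|=0.8993
R=1: x+133/165x²=0 ⇒ x=−165/133=-1.2406; min R=1−1/(4·133/165)=0.6898>−1
Confirm numerically:
  x=-1.085: |R|=0.86391 <1
  x=-0.915: |R|=0.75985 <1
  x=-0.695: |R|=0.69435 <1
  x=-0.536: |R|=0.69558 <1
  x=-1.650: |R|=1.54450 >1
  x=-1.643: |R|=1.53292 >1
Interval (-1.2406, 0).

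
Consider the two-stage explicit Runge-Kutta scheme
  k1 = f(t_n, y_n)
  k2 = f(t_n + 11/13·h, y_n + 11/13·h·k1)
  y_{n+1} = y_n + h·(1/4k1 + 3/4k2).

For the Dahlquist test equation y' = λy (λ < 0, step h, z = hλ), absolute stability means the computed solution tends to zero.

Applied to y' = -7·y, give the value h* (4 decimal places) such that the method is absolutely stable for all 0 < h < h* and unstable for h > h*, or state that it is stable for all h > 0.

Test eqn y'=λy, z=hλ:
  k1=λy_n ⇒ h·k1=z·y_n;  k2=λ(1+11/13z)y_n ⇒ h·k2=z(1+11/13z)y_n
  y_{n+1}/y_n = 1 + 1/4z + 3/4z(1+11/13z) = 1 + z + 33/52z²
  so R(z) = 1 + z + 33/52z².

Boundary: |R(x)|=1, x<0.
x=-1.47: |R|=0.9013
R=1: x+33/52x²=0 ⇒ x=−52/33=-1.5758; min R=1−1/(4·33/52)=0.6061>−1
Confirm numerically:
  x=-1.321: |R|=0.78643 <1
  x=-1.185: |R|=0.70614 <1
  x=-0.678: |R|=0.61372 <1
  x=-0.648: |R|=0.61848 <1
  x=-2.040: |R|=1.60102 >1
  x=-1.956: |R|=1.47200 >1
Stable set (-1.5758, 0).

(-1.5758,0); λ=-7 ⇒ h* = (52/33)/7 = 0.2251.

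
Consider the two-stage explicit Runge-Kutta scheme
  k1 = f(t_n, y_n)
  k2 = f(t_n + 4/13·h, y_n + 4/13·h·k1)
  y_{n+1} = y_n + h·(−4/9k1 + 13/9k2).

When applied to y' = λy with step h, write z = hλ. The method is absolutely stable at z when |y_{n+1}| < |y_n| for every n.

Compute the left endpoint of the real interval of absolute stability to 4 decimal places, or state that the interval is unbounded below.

left endpoint -2.2500.

Set f=λy, z=hλ:
  k1=λy_n ⇒ h·k1=z·y_n;  k2=λ(1+4/13z)y_n ⇒ h·k2=z(1+4/13z)y_n
  y_{n+1}/y_n = 1 − 4/9z + 13/9z(1+4/13z) = 1 + z + 4/9z²
  so R(z) = 1 + z + 4/9z².

Boundary: |R(x)|=1, x<0.
x=-0.31: |R|=0.7327
R=1: x+4/9x²=0 ⇒ x=−9/4=-2.2500; min R=1−1/(4·4/9)=0.4375>−1
Confirm numerically:
  x=-2.141: |R|=0.89628 <1
  x=-1.511: |R|=0.50372 <1
  x=-1.405: |R|=0.47234 <1
  x=-1.207: |R|=0.44049 <1
  x=-2.838: |R|=1.74166 >1
  x=-2.542: |R|=1.32990 >1
  x=-2.291: |R|=1.04175 >1
So |R|<1 on (-2.2500, 0).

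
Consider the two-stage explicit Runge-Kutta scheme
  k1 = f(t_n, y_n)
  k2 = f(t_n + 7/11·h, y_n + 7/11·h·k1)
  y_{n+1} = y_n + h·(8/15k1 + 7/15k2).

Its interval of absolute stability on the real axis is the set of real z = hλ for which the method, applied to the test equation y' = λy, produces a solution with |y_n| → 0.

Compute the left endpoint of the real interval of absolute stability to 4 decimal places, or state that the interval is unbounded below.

z* = -3.3673.

With y'=λy (z=hλ):
  k1=λy_n ⇒ h·k1=z·y_n;  k2=λ(1+7/11z)y_n ⇒ h·k2=z(1+7/11z)y_n
  y_{n+1}/y_n = 1 + 8/15z + 7/15z(1+7/11z) = 1 + z + 49/165z²
  Hence R(z) = 1 + z + 49/165z².

Need |R(x)|<1, x<0.
x=-1.38: |R|=0.1855
R=1: x+49/165x²=0 ⇒ x=−165/49=-3.3673; min R=1−1/(4·49/165)=0.1582>−1
Confirm numerically:
  x=-3.332: |R|=0.96502 <1
  x=-2.889: |R|=0.58960 <1
  x=-2.501: |R|=0.35655 <1
  x=-2.440: |R|=0.32804 <1
  x=-3.607: |R|=1.25671 >1
  x=-3.567: |R|=1.21149 >1
So |R|<1 on (-3.3673, 0).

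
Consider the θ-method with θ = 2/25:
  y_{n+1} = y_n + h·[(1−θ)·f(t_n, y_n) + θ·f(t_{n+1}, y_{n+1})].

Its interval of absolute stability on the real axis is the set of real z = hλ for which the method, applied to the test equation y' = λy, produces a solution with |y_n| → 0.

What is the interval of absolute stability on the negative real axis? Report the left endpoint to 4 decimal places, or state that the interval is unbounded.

With y'=λy (z=hλ):
  y_{n+1} = y_n + z·[23/25·y_n + 2/25·y_{n+1}] ⇒ (1 − 2/25z)y_{n+1} = (1 + 23/25z)y_n
  Hence R(z) = (1 + 23/25z)/(1 − 2/25z).

Find x<0 with |R(x)|<1.
x=-0.52: |R|=0.5008
R=−1: 1+23/25x = −1+2/25x ⇒ -21/25x=2 ⇒ x=2/(-21/25)=-2.3810
Confirm numerically:
  x=-2.286: |R|=0.93257 <1
  x=-2.001: |R|=0.72488 <1
  x=-1.712: |R|=0.50577 <1
  x=-1.228: |R|=0.11815 <1
  x=-2.981: |R|=1.40698 >1
  x=-2.708: |R|=1.22580 >1
  x=-2.526: |R|=1.10136 >1
So |R|<1 on (-2.3810, 0).

z∈(-2.3810,0).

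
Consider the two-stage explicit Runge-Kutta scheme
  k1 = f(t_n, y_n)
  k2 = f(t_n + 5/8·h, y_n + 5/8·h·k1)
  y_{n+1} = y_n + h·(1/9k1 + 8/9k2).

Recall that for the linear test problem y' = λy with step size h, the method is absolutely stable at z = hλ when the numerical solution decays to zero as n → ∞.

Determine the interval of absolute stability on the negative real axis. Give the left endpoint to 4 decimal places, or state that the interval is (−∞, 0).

Set f=λy, z=hλ:
  k1=λy_n ⇒ h·k1=z·y_n;  k2=λ(1+5/8z)y_n ⇒ h·k2=z(1+5/8z)y_n
  y_{n+1}/y_n = 1 + 1/9z + 8/9z(1+5/8z) = 1 + z + 5/9z²
  so R(z) = 1 + z + 5/9z².

Find x<0 with |R(x)|<1.
x=-1.51: |R|=0.7567
R=1: x+5/9x²=0 ⇒ x=−9/5=-1.8000; min R=1−1/(4·5/9)=0.5500>−1
Confirm numerically:
  x=-1.187: |R|=0.59576 <1
  x=-1.157: |R|=0.58669 <1
  x=-0.898: |R|=0.55000 <1
  x=-0.845: |R|=0.55168 <1
  x=-2.225: |R|=1.52535 >1
  x=-2.084: |R|=1.32881 >1
So |R|<1 on (-1.8000, 0).

(-1.8000, 0).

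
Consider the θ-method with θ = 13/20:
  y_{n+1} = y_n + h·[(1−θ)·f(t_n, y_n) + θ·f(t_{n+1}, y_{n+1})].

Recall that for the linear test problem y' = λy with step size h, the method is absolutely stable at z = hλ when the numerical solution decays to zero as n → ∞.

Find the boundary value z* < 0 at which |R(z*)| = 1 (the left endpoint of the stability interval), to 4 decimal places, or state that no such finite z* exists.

With y'=λy (z=hλ):
  y_{n+1} = y_n + z·[7/20·y_n + 13/20·y_{n+1}] ⇒ (1 − 13/20z)y_{n+1} = (1 + 7/20z)y_n
  ⇒ R(z) = (1 + 7/20z)/(1 − 13/20z).

Find x<0 with |R(x)|<1.
x=-0.66: |R|=0.5381
x=-2: |R|=0.1304
x=-10: |R|=0.3333
x=-100: |R|=0.5152
θ=13/20≥1/2 ⇒ |1+7/20x|<|1−13/20x| ∀x<0 ⇒ interval (−∞,0).

(−∞, 0) — no finite endpoint.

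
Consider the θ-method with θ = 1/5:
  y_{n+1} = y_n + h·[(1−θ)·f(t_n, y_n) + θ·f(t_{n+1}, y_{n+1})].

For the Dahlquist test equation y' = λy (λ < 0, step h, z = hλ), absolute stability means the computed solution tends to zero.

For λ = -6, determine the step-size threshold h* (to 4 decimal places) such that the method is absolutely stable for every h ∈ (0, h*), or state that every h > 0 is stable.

(-3.3333,0); λ=-6 ⇒ h* = (10/3)/6 = 0.5556.

Test eqn y'=λy, z=hλ:
  y_{n+1} = y_n + z·[4/5·y_n + 1/5·y_{n+1}] ⇒ (1 − 1/5z)y_{n+1} = (1 + 4/5z)y_n
  Hence R(z) = (1 + 4/5z)/(1 − 1/5z).

Find x<0 with |R(x)|<1.
x=-0.77: |R|=0.3328
R=−1: 1+4/5x = −1+1/5x ⇒ -3/5x=2 ⇒ x=2/(-3/5)=-3.3333
Confirm numerically:
  x=-3.110: |R|=0.91739 <1
  x=-2.956: |R|=0.85772 <1
  x=-1.759: |R|=0.30123 <1
  x=-3.378: |R|=1.01599 >1
  x=-3.360: |R|=1.00957 >1
So |R|<1 on (-3.3333, 0).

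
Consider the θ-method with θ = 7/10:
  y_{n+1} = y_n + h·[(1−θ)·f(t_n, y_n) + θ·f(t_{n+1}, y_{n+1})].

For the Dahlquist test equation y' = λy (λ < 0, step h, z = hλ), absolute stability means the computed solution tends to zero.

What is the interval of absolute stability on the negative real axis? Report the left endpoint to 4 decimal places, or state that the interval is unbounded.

unbounded; (−∞, 0).

With y'=λy (z=hλ):
  y_{n+1} = y_n + z·[3/10·y_n + 7/10·y_{n+1}] ⇒ (1 − 7/10z)y_{n+1} = (1 + 3/10z)y_n
  R(z) = (1 + 3/10z)/(1 − 7/10z).

Solve |R(x)|<1 on ℝ⁻.
x=-1.02: |R|=0.4049
x=-2: |R|=0.1667
x=-10: |R|=0.2500
x=-100: |R|=0.4085
θ=7/10≥1/2 ⇒ |1+3/10x|<|1−7/10x| ∀x<0 ⇒ unbounded interval.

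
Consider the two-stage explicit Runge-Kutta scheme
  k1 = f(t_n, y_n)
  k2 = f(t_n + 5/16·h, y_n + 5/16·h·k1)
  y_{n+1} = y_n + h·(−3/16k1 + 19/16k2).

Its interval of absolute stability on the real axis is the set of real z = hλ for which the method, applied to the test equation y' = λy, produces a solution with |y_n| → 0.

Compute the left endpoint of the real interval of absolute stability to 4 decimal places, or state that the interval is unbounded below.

z* = -2.6947.

With y'=λy (z=hλ):
  k1=λy_n ⇒ h·k1=z·y_n;  k2=λ(1+5/16z)y_n ⇒ h·k2=z(1+5/16z)y_n
  y_{n+1}/y_n = 1 − 3/16z + 19/16z(1+5/16z) = 1 + z + 95/256z²
  R(z) = 1 + z + 95/256z².

Find x<0 with |R(x)|<1.
x=-1.59: |R|=0.3482
R=1: x+95/256x²=0 ⇒ x=−256/95=-2.6947; min R=1−1/(4·95/256)=0.3263>−1
Confirm numerically:
  x=-2.463: |R|=0.78819 <1
  x=-1.763: |R|=0.39042 <1
  x=-1.343: |R|=0.32632 <1
  x=-3.219: |R|=1.62626 >1
  x=-2.934: |R|=1.26051 >1
So |R|<1 on (-2.6947, 0).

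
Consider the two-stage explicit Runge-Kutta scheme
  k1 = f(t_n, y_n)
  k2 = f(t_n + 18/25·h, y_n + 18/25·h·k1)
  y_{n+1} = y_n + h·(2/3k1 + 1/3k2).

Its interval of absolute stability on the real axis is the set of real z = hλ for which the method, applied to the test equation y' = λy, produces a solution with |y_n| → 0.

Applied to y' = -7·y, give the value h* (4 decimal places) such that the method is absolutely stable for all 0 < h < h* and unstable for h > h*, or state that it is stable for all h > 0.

(-4.1667,0); λ=-7 ⇒ h* = (25/6)/7 = 0.5952.

Set f=λy, z=hλ:
  k1=λy_n ⇒ h·k1=z·y_n;  k2=λ(1+18/25z)y_n ⇒ h·k2=z(1+18/25z)y_n
  y_{n+1}/y_n = 1 + 2/3z + 1/3z(1+18/25z) = 1 + z + 6/25z²
  ⇒ R(z) = 1 + z + 6/25z².

Solve |R(x)|<1 on ℝ⁻.
x=-0.61: |R|=0.4793
R=1: x+6/25x²=0 ⇒ x=−25/6=-4.1667; min R=1−1/(4·6/25)=-0.0417>−1
Confirm numerically:
  x=-4.011: |R|=0.85015 <1
  x=-2.623: |R|=0.02823 <1
  x=-2.153: |R|=0.04050 <1
  x=-1.761: |R|=0.01673 <1
  x=-4.763: |R|=1.68168 >1
  x=-4.472: |R|=1.32771 >1
  x=-4.250: |R|=1.08500 >1
Stable set (-4.1667, 0).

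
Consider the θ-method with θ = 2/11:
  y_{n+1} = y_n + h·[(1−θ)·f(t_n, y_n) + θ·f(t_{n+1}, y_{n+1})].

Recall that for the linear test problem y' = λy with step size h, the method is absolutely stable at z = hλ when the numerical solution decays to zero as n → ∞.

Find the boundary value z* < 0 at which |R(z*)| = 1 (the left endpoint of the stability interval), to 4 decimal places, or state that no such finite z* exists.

Set f=λy, z=hλ:
  y_{n+1} = y_n + z·[9/11·y_n + 2/11·y_{n+1}] ⇒ (1 − 2/11z)y_{n+1} = (1 + 9/11z)y_n
  R(z) = (1 + 9/11z)/(1 − 2/11z).

Need |R(x)|<1, x<0.
x=-0.89: |R|=0.2340
R=−1: 1+9/11x = −1+2/11x ⇒ -7/11x=2 ⇒ x=2/(-7/11)=-3.1429
Confirm numerically:
  x=-3.084: |R|=0.97600 <1
  x=-1.489: |R|=0.17177 <1
  x=-1.386: |R|=0.10703 <1
  x=-3.419: |R|=1.10836 >1
  x=-3.293: |R|=1.05976 >1
So |R|<1 on (-3.1429, 0).

z* = -3.1429.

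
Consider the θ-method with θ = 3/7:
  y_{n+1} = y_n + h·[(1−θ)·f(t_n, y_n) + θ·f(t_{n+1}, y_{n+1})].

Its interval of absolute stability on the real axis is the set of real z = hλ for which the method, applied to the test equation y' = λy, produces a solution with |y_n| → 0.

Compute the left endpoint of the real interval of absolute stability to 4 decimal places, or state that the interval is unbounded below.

Test eqn y'=λy, z=hλ:
  y_{n+1} = y_n + z·[4/7·y_n + 3/7·y_{n+1}] ⇒ (1 − 3/7z)y_{n+1} = (1 + 4/7z)y_n
  Hence R(z) = (1 + 4/7z)/(1 − 3/7z).

Need |R(x)|<1, x<0.
x=-1.42: |R|=0.1172
R=−1: 1+4/7x = −1+3/7x ⇒ -1/7x=2 ⇒ x=2/(-1/7)=-14.0000
Confirm numerically:
  x=-12.398: |R|=0.96375 <1
  x=-10.761: |R|=0.91755 <1
  x=-8.366: |R|=0.82448 <1
  x=-7.735: |R|=0.79258 <1
  x=-14.556: |R|=1.01097 >1
  x=-14.068: |R|=1.00138 >1
So |R|<1 on (-14.0000, 0).

left endpoint -14.0000.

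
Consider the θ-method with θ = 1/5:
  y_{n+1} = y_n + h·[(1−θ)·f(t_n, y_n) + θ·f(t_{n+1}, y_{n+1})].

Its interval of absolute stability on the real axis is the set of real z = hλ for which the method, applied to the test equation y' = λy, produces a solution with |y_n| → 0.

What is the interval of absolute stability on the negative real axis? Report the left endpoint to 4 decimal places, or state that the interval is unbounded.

With y'=λy (z=hλ):
  y_{n+1} = y_n + z·[4/5·y_n + 1/5·y_{n+1}] ⇒ (1 − 1/5z)y_{n+1} = (1 + 4/5z)y_n
  R(z) = (1 + 4/5z)/(1 − 1/5z).

Boundary: |R(x)|=1, x<0.
x=-1.18: |R|=0.0453
R=−1: 1+4/5x = −1+1/5x ⇒ -3/5x=2 ⇒ x=2/(-3/5)=-3.3333
Confirm numerically:
  x=-3.021: |R|=0.88318 <1
  x=-2.532: |R|=0.68083 <1
  x=-2.131: |R|=0.49418 <1
  x=-3.788: |R|=1.15521 >1
  x=-3.724: |R|=1.13434 >1
Interval (-3.3333, 0).

(-3.3333, 0).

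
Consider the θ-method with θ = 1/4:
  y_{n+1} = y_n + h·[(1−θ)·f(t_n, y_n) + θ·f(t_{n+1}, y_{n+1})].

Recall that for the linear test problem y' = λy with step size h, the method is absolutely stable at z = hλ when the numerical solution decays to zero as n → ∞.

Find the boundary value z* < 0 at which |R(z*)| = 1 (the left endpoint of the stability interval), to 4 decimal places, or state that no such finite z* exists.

left endpoint -4.0000.

Test eqn y'=λy, z=hλ:
  y_{n+1} = y_n + z·[3/4·y_n + 1/4·y_{n+1}] ⇒ (1 − 1/4z)y_{n+1} = (1 + 3/4z)y_n
  so R(z) = (1 + 3/4z)/(1 − 1/4z).

Find x<0 with |R(x)|<1.
x=-0.87: |R|=0.2854
R=−1: 1+3/4x = −1+1/4x ⇒ -1/2x=2 ⇒ x=2/(-1/2)=-4.0000
Confirm numerically:
  x=-3.307: |R|=0.81032 <1
  x=-2.191: |R|=0.41560 <1
  x=-2.186: |R|=0.41351 <1
  x=-1.674: |R|=0.18012 <1
  x=-4.501: |R|=1.11787 >1
  x=-4.451: |R|=1.10673 >1
  x=-4.149: |R|=1.03657 >1
So |R|<1 on (-4.0000, 0).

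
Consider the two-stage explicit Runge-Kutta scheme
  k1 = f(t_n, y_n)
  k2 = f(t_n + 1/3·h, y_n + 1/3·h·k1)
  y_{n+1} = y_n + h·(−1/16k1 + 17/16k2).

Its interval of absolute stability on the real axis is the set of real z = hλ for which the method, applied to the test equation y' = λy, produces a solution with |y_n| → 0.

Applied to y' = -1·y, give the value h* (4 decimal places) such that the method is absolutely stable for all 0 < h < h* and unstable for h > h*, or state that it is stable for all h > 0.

(-2.8235,0); λ=-1 ⇒ h* = (48/17)/1 = 2.8235.

On y'=λy, z=hλ:
  k1=λy_n ⇒ h·k1=z·y_n;  k2=λ(1+1/3z)y_n ⇒ h·k2=z(1+1/3z)y_n
  y_{n+1}/y_n = 1 − 1/16z + 17/16z(1+1/3z) = 1 + z + 17/48z²
  Hence R(z) = 1 + z + 17/48z².

Need |R(x)|<1, x<0.
x=-0.63: |R|=0.5106
R=1: x+17/48x²=0 ⇒ x=−48/17=-2.8235; min R=1−1/(4·17/48)=0.2941>−1
Confirm numerically:
  x=-2.538: |R|=0.74334 <1
  x=-2.355: |R|=0.60922 <1
  x=-1.663: |R|=0.31647 <1
  x=-1.419: |R|=0.29414 <1
  x=-3.248: |R|=1.48828 >1
  x=-3.108: |R|=1.31313 >1
  x=-2.932: |R|=1.11264 >1
Stable set (-2.8235, 0).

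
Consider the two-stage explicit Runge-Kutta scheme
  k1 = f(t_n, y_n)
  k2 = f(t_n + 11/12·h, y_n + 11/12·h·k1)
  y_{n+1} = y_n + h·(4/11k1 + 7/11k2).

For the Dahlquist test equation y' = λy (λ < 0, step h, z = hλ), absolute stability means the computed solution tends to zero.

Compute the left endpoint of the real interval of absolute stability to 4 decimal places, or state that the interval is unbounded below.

Set f=λy, z=hλ:
  k1=λy_n ⇒ h·k1=z·y_n;  k2=λ(1+11/12z)y_n ⇒ h·k2=z(1+11/12z)y_n
  y_{n+1}/y_n = 1 + 4/11z + 7/11z(1+11/12z) = 1 + z + 7/12z²
  so R(z) = 1 + z + 7/12z².

Boundary: |R(x)|=1, x<0.
x=-1.24: |R|=0.6569
R=1: x+7/12x²=0 ⇒ x=−12/7=-1.7143; min R=1−1/(4·7/12)=0.5714>−1
Confirm numerically:
  x=-1.211: |R|=0.64447 <1
  x=-1.117: |R|=0.61082 <1
  x=-0.819: |R|=0.57228 <1
  x=-2.209: |R|=1.63748 >1
  x=-1.958: |R|=1.27836 >1
  x=-1.955: |R|=1.27451 >1
So |R|<1 on (-1.7143, 0).

left endpoint -1.7143.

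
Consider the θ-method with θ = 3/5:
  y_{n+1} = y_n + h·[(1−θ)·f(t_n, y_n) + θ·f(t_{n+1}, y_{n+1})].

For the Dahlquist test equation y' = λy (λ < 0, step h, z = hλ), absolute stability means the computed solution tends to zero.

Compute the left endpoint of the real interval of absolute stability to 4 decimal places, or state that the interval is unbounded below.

With y'=λy (z=hλ):
  y_{n+1} = y_n + z·[2/5·y_n + 3/5·y_{n+1}] ⇒ (1 − 3/5z)y_{n+1} = (1 + 2/5z)y_n
  so R(z) = (1 + 2/5z)/(1 − 3/5z).

Boundary: |R(x)|=1, x<0.
x=-0.8: |R|=0.4595
x=-2: |R|=0.0909
x=-10: |R|=0.4286
x=-100: |R|=0.6393
θ=3/5≥1/2 ⇒ |1+2/5x|<|1−3/5x| ∀x<0 ⇒ stable on all of ℝ⁻.

(−∞, 0) — no finite endpoint.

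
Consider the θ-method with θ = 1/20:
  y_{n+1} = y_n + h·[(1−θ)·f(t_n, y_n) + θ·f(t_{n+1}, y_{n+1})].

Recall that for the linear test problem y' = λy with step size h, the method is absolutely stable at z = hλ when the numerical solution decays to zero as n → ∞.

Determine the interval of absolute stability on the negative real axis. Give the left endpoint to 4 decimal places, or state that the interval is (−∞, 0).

z∈(-2.2222,0).

With y'=λy (z=hλ):
  y_{n+1} = y_n + z·[19/20·y_n + 1/20·y_{n+1}] ⇒ (1 − 1/20z)y_{n+1} = (1 + 19/20z)y_n
  so R(z) = (1 + 19/20z)/(1 − 1/20z).

Boundary: |R(x)|=1, x<0.
x=-1.47: |R|=0.3694
R=−1: 1+19/20x = −1+1/20x ⇒ -9/10x=2 ⇒ x=2/(-9/10)=-2.2222
Confirm numerically:
  x=-2.122: |R|=0.91845 <1
  x=-1.229: |R|=0.15785 <1
  x=-1.209: |R|=0.14008 <1
  x=-1.041: |R|=0.01050 <1
  x=-2.745: |R|=1.41372 >1
  x=-2.653: |R|=1.34229 >1
  x=-2.626: |R|=1.32122 >1
So |R|<1 on (-2.2222, 0).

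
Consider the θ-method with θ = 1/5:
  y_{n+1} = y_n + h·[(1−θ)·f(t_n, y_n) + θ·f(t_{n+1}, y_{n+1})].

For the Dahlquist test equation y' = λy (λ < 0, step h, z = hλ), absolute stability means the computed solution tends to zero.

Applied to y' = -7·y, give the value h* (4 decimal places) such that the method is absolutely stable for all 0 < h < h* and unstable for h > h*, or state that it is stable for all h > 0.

(-3.3333,0); λ=-7 ⇒ h* = (10/3)/7 = 0.4762.

On y'=λy, z=hλ:
  y_{n+1} = y_n + z·[4/5·y_n + 1/5·y_{n+1}] ⇒ (1 − 1/5z)y_{n+1} = (1 + 4/5z)y_n
  R(z) = (1 + 4/5z)/(1 − 1/5z).

Solve |R(x)|<1 on ℝ⁻.
x=-1.24: |R|=0.0064
R=−1: 1+4/5x = −1+1/5x ⇒ -3/5x=2 ⇒ x=2/(-3/5)=-3.3333
Confirm numerically:
  x=-2.857: |R|=0.81812 <1
  x=-2.701: |R|=0.75367 <1
  x=-1.558: |R|=0.18786 <1
  x=-1.345: |R|=0.05989 <1
  x=-3.864: |R|=1.17960 >1
  x=-3.787: |R|=1.15489 >1
  x=-3.619: |R|=1.09943 >1
Interval (-3.3333, 0).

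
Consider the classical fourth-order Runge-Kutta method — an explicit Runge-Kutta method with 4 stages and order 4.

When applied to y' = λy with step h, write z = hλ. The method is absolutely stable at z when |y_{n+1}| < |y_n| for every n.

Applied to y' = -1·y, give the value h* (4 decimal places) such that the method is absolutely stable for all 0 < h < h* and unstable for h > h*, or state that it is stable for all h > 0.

(-2.7853,0); λ=-1 ⇒ h* = 2.7853.

Set f=λy, z=hλ:
  order 4, 4-stage ⇒ R(z)=1+z+z^2/2+z^3/6+z^4/24
  (e.g. R(-1.2)=0.31840, |R|=0.31840)

Need |R(x)|<1, x<0.
x=-1.2: |R|=0.3184
|R(-2.95)|=1.2781 |R(-2.79)|=1.0071 |R(-1.27)|=0.3034
Bisect:
  x_lo=-3.2320 |R|=1.9105  x_hi=-0.3973 |R|=0.6722
  mid=-1.81463 |R|=0.28771 →hi
  mid=-2.52330 |R|=0.67170 →hi
  mid=-2.87763 |R|=1.14838 →lo
  mid=-2.70047 |R|=0.87946 →hi
  mid=-2.78905 |R|=1.00568 →lo
  mid=-2.74476 |R|=0.94059 →hi
  mid=-2.76691 |R|=0.97263 →hi
  mid=-2.77798 |R|=0.98903 →hi
  mid=-2.78351 |R|=0.99732 →hi
  ...
  [-2.78542,-2.78524] ⇒ x*=-2.7853
Interval (-2.7853, 0).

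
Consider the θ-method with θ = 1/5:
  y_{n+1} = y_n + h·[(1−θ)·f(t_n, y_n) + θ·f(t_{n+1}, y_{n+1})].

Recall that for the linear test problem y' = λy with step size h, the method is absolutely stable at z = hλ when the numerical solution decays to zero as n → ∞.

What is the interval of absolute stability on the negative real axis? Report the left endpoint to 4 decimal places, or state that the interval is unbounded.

On y'=λy, z=hλ:
  y_{n+1} = y_n + z·[4/5·y_n + 1/5·y_{n+1}] ⇒ (1 − 1/5z)y_{n+1} = (1 + 4/5z)y_n
  Hence R(z) = (1 + 4/5z)/(1 − 1/5z).

Boundary: |R(x)|=1, x<0.
x=-1.16: |R|=0.0584
R=−1: 1+4/5x = −1+1/5x ⇒ -3/5x=2 ⇒ x=2/(-3/5)=-3.3333
Confirm numerically:
  x=-2.923: |R|=0.84463 <1
  x=-2.455: |R|=0.64655 <1
  x=-2.231: |R|=0.54266 <1
  x=-3.870: |R|=1.18151 >1
  x=-3.635: |R|=1.10481 >1
So |R|<1 on (-3.3333, 0).

(-3.3333, 0).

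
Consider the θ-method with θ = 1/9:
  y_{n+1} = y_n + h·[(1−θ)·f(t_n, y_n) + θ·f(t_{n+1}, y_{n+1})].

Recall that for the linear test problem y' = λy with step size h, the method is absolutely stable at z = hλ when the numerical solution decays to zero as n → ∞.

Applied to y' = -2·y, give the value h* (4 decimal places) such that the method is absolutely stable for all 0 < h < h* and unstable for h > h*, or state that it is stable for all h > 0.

(-2.5714,0); λ=-2 ⇒ h* = (18/7)/2 = 1.2857.

On y'=λy, z=hλ:
  y_{n+1} = y_n + z·[8/9·y_n + 1/9·y_{n+1}] ⇒ (1 − 1/9z)y_{n+1} = (1 + 8/9z)y_n
  ⇒ R(z) = (1 + 8/9z)/(1 − 1/9z).

Find x<0 with |R(x)|<1.
x=-1.4: |R|=0.2115
R=−1: 1+8/9x = −1+1/9x ⇒ -7/9x=2 ⇒ x=2/(-7/9)=-2.5714
Confirm numerically:
  x=-1.855: |R|=0.53800 <1
  x=-1.759: |R|=0.47142 <1
  x=-1.490: |R|=0.27836 <1
  x=-3.158: |R|=1.33772 >1
  x=-2.934: |R|=1.21267 >1
  x=-2.618: |R|=1.02806 >1
So |R|<1 on (-2.5714, 0).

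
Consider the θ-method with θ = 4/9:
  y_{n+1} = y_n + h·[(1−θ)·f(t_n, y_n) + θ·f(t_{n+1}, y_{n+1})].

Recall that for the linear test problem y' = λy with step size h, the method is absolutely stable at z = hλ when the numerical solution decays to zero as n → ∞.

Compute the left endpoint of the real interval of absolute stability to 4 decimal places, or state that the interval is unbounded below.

With y'=λy (z=hλ):
  y_{n+1} = y_n + z·[5/9·y_n + 4/9·y_{n+1}] ⇒ (1 − 4/9z)y_{n+1} = (1 + 5/9z)y_n
  so R(z) = (1 + 5/9z)/(1 − 4/9z).

Solve |R(x)|<1 on ℝ⁻.
x=-1.22: |R|=0.2089
R=−1: 1+5/9x = −1+4/9x ⇒ -1/9x=2 ⇒ x=2/(-1/9)=-18.0000
Confirm numerically:
  x=-17.495: |R|=0.99361 <1
  x=-17.214: |R|=0.98990 <1
  x=-10.510: |R|=0.85325 <1
  x=-9.692: |R|=0.82608 <1
  x=-18.590: |R|=1.00708 >1
  x=-18.188: |R|=1.00230 >1
  x=-18.051: |R|=1.00063 >1
Stable set (-18.0000, 0).

z* = -18.0000.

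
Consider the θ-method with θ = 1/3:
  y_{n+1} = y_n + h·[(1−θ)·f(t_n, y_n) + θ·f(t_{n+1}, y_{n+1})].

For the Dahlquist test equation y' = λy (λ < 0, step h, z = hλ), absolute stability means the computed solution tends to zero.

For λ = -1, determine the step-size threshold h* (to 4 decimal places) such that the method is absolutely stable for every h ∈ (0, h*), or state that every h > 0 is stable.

(-6.0000,0); λ=-1 ⇒ h* = (6)/1 = 6.0000.

Set f=λy, z=hλ:
  y_{n+1} = y_n + z·[2/3·y_n + 1/3·y_{n+1}] ⇒ (1 − 1/3z)y_{n+1} = (1 + 2/3z)y_n
  so R(z) = (1 + 2/3z)/(1 − 1/3z).

Solve |R(x)|<1 on ℝ⁻.
x=-1.27: |R|=0.1077
R=−1: 1+2/3x = −1+1/3x ⇒ -1/3x=2 ⇒ x=2/(-1/3)=-6.0000
Confirm numerically:
  x=-5.852: |R|=0.98328 <1
  x=-4.491: |R|=0.79856 <1
  x=-4.271: |R|=0.76221 <1
  x=-6.237: |R|=1.02566 >1
  x=-6.214: |R|=1.02323 >1
  x=-6.042: |R|=1.00464 >1
Stable set (-6.0000, 0).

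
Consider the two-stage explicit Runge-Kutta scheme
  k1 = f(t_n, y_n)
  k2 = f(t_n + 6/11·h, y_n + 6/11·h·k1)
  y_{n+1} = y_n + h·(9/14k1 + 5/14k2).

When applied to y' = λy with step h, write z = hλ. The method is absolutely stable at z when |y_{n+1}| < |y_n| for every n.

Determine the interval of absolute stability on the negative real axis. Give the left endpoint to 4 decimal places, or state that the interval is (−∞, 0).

Set f=λy, z=hλ:
  k1=λy_n ⇒ h·k1=z·y_n;  k2=λ(1+6/11z)y_n ⇒ h·k2=z(1+6/11z)y_n
  y_{n+1}/y_n = 1 + 9/14z + 5/14z(1+6/11z) = 1 + z + 15/77z²
  ⇒ R(z) = 1 + z + 15/77z².

Solve |R(x)|<1 on ℝ⁻.
x=-1.48: |R|=0.0533
R=1: x+15/77x²=0 ⇒ x=−77/15=-5.1333; min R=1−1/(4·15/77)=-0.2833>−1
Confirm numerically:
  x=-4.207: |R|=0.24083 <1
  x=-3.682: |R|=0.04100 <1
  x=-2.646: |R|=0.28211 <1
  x=-5.408: |R|=1.28936 >1
  x=-5.366: |R|=1.24321 >1
So |R|<1 on (-5.1333, 0).

z∈(-5.1333,0).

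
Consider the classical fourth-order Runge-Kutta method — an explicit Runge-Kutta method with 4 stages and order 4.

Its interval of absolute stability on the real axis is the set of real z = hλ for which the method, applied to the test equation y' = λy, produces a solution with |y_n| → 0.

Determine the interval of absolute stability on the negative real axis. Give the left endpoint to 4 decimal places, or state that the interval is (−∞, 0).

Test eqn y'=λy, z=hλ:
  order 4, 4-stage ⇒ R(z)=1+z+z^2/2+z^3/6+z^4/24
  (e.g. R(-1.36)=0.28810, |R|=0.28810)

Solve |R(x)|<1 on ℝ⁻.
x=-1.36: |R|=0.2881
|R(-1.6)|=0.2704 |R(-1.52)|=0.2723 |R(-0.89)|=0.4147
Bisect:
  x_lo=-3.6541 |R|=3.3191  x_hi=-0.1934 |R|=0.8241
  mid=-1.92379 |R|=0.31076 →hi
  mid=-2.78897 |R|=1.00555 →lo
  mid=-2.35638 |R|=0.52384 →hi
  mid=-2.57267 |R|=0.72398 →hi
  mid=-2.68082 |R|=0.85358 →hi
  mid=-2.73489 |R|=0.92663 →hi
  mid=-2.76193 |R|=0.96534 →hi
  mid=-2.77545 |R|=0.98526 →hi
  mid=-2.78221 |R|=0.99535 →hi
  mid=-2.78559 |R|=1.00044 →lo
  ...
  [-2.78537,-2.78516] ⇒ x*=-2.7853
Interval (-2.7853, 0).

z∈(-2.7853,0).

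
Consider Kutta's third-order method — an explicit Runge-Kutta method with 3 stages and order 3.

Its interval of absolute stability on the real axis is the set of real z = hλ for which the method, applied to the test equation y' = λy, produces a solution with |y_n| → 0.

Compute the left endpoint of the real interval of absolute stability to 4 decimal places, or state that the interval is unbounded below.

Set f=λy, z=hλ:
  order 3, 3-stage ⇒ R(z)=1+z+z^2/2+z^3/6
  (e.g. R(-1.55)=0.03060, |R|=0.03060)

Need |R(x)|<1, x<0.
x=-1.55: |R|=0.0306
|R(-2.59)|=1.1316 |R(-2.52)|=1.0120 |R(-2.46)|=0.9154
Bisect:
  x_lo=-3.3356 |R|=2.9578  x_hi=-0.2139 |R|=0.8073
  mid=-1.77475 |R|=0.13155 →hi
  mid=-2.55516 |R|=1.07111 →lo
  mid=-2.16496 |R|=0.51265 →hi
  mid=-2.36006 |R|=0.76599 →hi
  mid=-2.45761 |R|=0.91162 →hi
  mid=-2.50639 |R|=0.98957 →hi
  mid=-2.53077 |R|=1.02989 →lo
  mid=-2.51858 |R|=1.00962 →lo
  mid=-2.51248 |R|=0.99957 →hi
  mid=-2.51553 |R|=1.00459 →lo
  ...
  [-2.51286,-2.51267] ⇒ x*=-2.5127
Stable set (-2.5127, 0).

z* = -2.5127.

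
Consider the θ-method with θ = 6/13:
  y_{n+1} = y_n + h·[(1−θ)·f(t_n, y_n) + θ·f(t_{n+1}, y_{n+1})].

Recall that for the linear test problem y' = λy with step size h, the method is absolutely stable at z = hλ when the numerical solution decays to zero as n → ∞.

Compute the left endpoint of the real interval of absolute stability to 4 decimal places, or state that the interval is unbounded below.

z* = -26.0000.

Set f=λy, z=hλ:
  y_{n+1} = y_n + z·[7/13·y_n + 6/13·y_{n+1}] ⇒ (1 − 6/13z)y_{n+1} = (1 + 7/13z)y_n
  so R(z) = (1 + 7/13z)/(1 − 6/13z).

Need |R(x)|<1, x<0.
x=-0.53: |R|=0.5742
R=−1: 1+7/13x = −1+6/13x ⇒ -1/13x=2 ⇒ x=2/(-1/13)=-26.0000
Confirm numerically:
  x=-18.369: |R|=0.93807 <1
  x=-16.054: |R|=0.90902 <1
  x=-12.961: |R|=0.85634 <1
  x=-26.511: |R|=1.00297 >1
  x=-26.402: |R|=1.00235 >1
  x=-26.189: |R|=1.00111 >1
Interval (-26.0000, 0).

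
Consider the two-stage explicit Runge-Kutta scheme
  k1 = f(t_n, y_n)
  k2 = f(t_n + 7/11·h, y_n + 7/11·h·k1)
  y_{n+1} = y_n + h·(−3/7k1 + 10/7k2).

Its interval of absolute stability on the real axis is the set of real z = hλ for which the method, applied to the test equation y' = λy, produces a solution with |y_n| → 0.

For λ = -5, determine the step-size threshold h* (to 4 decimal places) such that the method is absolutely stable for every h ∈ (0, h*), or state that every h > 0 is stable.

(-1.1000,0); λ=-5 ⇒ h* = (11/10)/5 = 0.2200.

With y'=λy (z=hλ):
  k1=λy_n ⇒ h·k1=z·y_n;  k2=λ(1+7/11z)y_n ⇒ h·k2=z(1+7/11z)y_n
  y_{n+1}/y_n = 1 − 3/7z + 10/7z(1+7/11z) = 1 + z + 10/11z²
  ⇒ R(z) = 1 + z + 10/11z².

Boundary: |R(x)|=1, x<0.
x=-1.73: |R|=1.9908
R=1: x+10/11x²=0 ⇒ x=−11/10=-1.1000; min R=1−1/(4·10/11)=0.7250>−1
Confirm numerically:
  x=-0.894: |R|=0.83258 <1
  x=-0.792: |R|=0.77824 <1
  x=-0.567: |R|=0.72526 <1
  x=-0.546: |R|=0.72501 <1
  x=-1.375: |R|=1.34375 >1
  x=-1.124: |R|=1.02452 >1
So |R|<1 on (-1.1000, 0).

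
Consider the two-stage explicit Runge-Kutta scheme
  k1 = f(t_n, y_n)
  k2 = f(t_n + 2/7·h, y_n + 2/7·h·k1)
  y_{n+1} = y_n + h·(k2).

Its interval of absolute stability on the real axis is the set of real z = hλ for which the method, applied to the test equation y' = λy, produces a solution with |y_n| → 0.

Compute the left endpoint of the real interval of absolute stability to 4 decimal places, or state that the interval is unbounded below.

With y'=λy (z=hλ):
  k1=λy_n ⇒ h·k1=z·y_n;  k2=λ(1+2/7z)y_n ⇒ h·k2=z(1+2/7z)y_n
  y_{n+1}/y_n = 1 + z(1+2/7z) = 1 + z + 2/7z²
  ⇒ R(z) = 1 + z + 2/7z².

Find x<0 with |R(x)|<1.
x=-0.63: |R|=0.4834
R=1: x+2/7x²=0 ⇒ x=−7/2=-3.5000; min R=1−1/(4·2/7)=0.1250>−1
Confirm numerically:
  x=-3.427: |R|=0.92852 <1
  x=-3.190: |R|=0.71746 <1
  x=-2.715: |R|=0.39106 <1
  x=-1.867: |R|=0.12891 <1
  x=-4.012: |R|=1.58690 >1
  x=-3.572: |R|=1.07348 >1
Stable set (-3.5000, 0).

left endpoint -3.5000.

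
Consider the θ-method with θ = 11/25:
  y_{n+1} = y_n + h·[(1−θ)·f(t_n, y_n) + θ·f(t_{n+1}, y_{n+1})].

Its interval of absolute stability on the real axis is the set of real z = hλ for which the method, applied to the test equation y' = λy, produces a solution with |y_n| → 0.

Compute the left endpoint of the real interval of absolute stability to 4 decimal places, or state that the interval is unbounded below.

On y'=λy, z=hλ:
  y_{n+1} = y_n + z·[14/25·y_n + 11/25·y_{n+1}] ⇒ (1 − 11/25z)y_{n+1} = (1 + 14/25z)y_n
  ⇒ R(z) = (1 + 14/25z)/(1 − 11/25z).

Solve |R(x)|<1 on ℝ⁻.
x=-1.7: |R|=0.0275
R=−1: 1+14/25x = −1+11/25x ⇒ -3/25x=2 ⇒ x=2/(-3/25)=-16.6667
Confirm numerically:
  x=-14.737: |R|=0.96906 <1
  x=-12.861: |R|=0.93142 <1
  x=-10.151: |R|=0.85697 <1
  x=-17.014: |R|=1.00491 >1
  x=-16.850: |R|=1.00261 >1
Interval (-16.6667, 0).

z* = -16.6667.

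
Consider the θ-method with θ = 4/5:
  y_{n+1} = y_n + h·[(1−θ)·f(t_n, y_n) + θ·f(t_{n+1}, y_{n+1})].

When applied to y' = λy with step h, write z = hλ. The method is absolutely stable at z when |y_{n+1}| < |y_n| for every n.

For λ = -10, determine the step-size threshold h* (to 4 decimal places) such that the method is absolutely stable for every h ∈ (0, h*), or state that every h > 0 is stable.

Test eqn y'=λy, z=hλ:
  y_{n+1} = y_n + z·[1/5·y_n + 4/5·y_{n+1}] ⇒ (1 − 4/5z)y_{n+1} = (1 + 1/5z)y_n
  Hence R(z) = (1 + 1/5z)/(1 − 4/5z).

Boundary: |R(x)|=1, x<0.
x=-0.99: |R|=0.4475
x=-2: |R|=0.2308
x=-10: |R|=0.1111
x=-100: |R|=0.2346
θ=4/5≥1/2 ⇒ |1+1/5x|<|1−4/5x| ∀x<0 ⇒ interval (−∞,0).

interval (−∞, 0). Any h>0 works for λ=-10.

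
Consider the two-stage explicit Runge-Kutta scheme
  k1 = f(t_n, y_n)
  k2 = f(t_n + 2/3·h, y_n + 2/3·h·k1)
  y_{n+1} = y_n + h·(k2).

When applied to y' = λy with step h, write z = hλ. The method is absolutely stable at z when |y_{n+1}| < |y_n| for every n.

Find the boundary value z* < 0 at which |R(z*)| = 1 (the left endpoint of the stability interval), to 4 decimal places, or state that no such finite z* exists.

Set f=λy, z=hλ:
  k1=λy_n ⇒ h·k1=z·y_n;  k2=λ(1+2/3z)y_n ⇒ h·k2=z(1+2/3z)y_n
  y_{n+1}/y_n = 1 + z(1+2/3z) = 1 + z + 2/3z²
  ⇒ R(z) = 1 + z + 2/3z².

Solve |R(x)|<1 on ℝ⁻.
x=-0.54: |R|=0.6544
R=1: x+2/3x²=0 ⇒ x=−3/2=-1.5000; min R=1−1/(4·2/3)=0.6250>−1
Confirm numerically:
  x=-1.370: |R|=0.88127 <1
  x=-1.238: |R|=0.78376 <1
  x=-1.185: |R|=0.75115 <1
  x=-0.838: |R|=0.63016 <1
  x=-2.082: |R|=1.80782 >1
  x=-1.615: |R|=1.12382 >1
Stable set (-1.5000, 0).

left endpoint -1.5000.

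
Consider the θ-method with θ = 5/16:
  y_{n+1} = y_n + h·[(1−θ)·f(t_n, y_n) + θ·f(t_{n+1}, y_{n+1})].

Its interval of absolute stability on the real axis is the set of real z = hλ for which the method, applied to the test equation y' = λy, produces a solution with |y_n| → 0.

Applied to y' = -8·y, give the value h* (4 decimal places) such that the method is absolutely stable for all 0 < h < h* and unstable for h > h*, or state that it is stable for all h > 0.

Set f=λy, z=hλ:
  y_{n+1} = y_n + z·[11/16·y_n + 5/16·y_{n+1}] ⇒ (1 − 5/16z)y_{n+1} = (1 + 11/16z)y_n
  R(z) = (1 + 11/16z)/(1 − 5/16z).

Need |R(x)|<1, x<0.
x=-1.09: |R|=0.1869
R=−1: 1+11/16x = −1+5/16x ⇒ -3/8x=2 ⇒ x=2/(-3/8)=-5.3333
Confirm numerically:
  x=-3.325: |R|=0.63065 <1
  x=-3.002: |R|=0.54892 <1
  x=-2.772: |R|=0.48533 <1
  x=-5.761: |R|=1.05727 >1
  x=-5.690: |R|=1.04814 >1
  x=-5.488: |R|=1.02136 >1
So |R|<1 on (-5.3333, 0).

(-5.3333,0); λ=-8 ⇒ h* = (16/3)/8 = 0.6667.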